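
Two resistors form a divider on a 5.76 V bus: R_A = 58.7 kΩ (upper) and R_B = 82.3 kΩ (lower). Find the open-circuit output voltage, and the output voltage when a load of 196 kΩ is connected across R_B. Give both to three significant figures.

Open-circuit: V = 5.76 × 82.3/(58.7 + 82.3) = 3.36 V.
With the load, R_B becomes R_B‖R_L = 57.96 kΩ, so V = 5.76 × 57.96/116.7 = 2.86 V.

Unloaded: 3.36 V; loaded: 2.86 V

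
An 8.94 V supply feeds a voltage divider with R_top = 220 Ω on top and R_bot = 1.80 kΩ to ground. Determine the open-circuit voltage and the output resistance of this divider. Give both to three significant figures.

V_th = 7.97 V, R_th = 196 Ω

V_th is the open-circuit tap voltage: 8.94 × 1800/(220 + 1800) = 7.97 V.
With the supply zeroed, R_top and R_bot appear in parallel from the tap: R_th = R_top‖R_bot = (220 × 1800)/2020 = 196 Ω.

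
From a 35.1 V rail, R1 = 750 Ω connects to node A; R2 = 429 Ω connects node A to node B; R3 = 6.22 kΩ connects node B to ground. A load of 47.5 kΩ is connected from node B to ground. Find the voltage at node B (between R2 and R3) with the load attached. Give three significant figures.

V ≈ 28.9 V

At node B, R3 is in parallel with the load: R3‖R_L = 5500 Ω.
Below node A the resistance is R2 + (R3‖R_L) = 5929 Ω, so V_A = 35.1 × 5929/6679 = 31.16 V.
Then V_B = V_A × (R3‖R_L)/(R2 + R3‖R_L) = 31.16 × 5500/5929 = 28.9 V.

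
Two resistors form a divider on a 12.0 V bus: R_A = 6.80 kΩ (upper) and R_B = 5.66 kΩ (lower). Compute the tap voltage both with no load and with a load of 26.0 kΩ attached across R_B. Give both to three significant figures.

Open-circuit: V = 12.0 × 5.66/(6.80 + 5.66) = 5.45 V.
With the load, R_B becomes R_B‖R_L = 4.648 kΩ, so V = 12.0 × 4.648/11.45 = 4.87 V.

Unloaded: 5.45 V; loaded: 4.87 V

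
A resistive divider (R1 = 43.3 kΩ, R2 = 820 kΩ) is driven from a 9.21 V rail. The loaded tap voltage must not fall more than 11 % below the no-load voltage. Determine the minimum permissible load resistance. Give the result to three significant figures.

Output resistance R_th = R1‖R2 = (43.3 × 820)/863.3 = 41.13 kΩ.
The fractional drop is R_th/(R_th + R_L); requiring this ≤ 0.110 gives R_L ≥ R_th(1/0.110 − 1) = 41.13 × 8.091 = 333 kΩ.

R_L(min) ≈ 333 kΩ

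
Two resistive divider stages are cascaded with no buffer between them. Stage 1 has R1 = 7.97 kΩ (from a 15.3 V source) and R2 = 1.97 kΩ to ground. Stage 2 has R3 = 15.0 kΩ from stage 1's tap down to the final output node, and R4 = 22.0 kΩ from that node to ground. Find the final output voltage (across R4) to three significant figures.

V_out ≈ 1.73 V

Stage 2 presents R3+R4 = 37.00 kΩ as a load on stage 1's tap.
Stage 1's lower leg becomes R2‖(R3+R4) = 1.870 kΩ, so V_mid = 15.3 × 1.870/9.840 = 2.908 V.
Stage 2 is itself unloaded: V_out = V_mid × R4/(R3+R4) = 2.908 × 22.0/37.00 = 1.73 V.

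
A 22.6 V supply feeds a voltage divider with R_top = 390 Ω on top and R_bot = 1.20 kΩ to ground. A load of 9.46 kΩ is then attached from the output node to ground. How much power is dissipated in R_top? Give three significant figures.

Total resistance from the source is R_top + (R_bot‖R_L) = 1455 Ω, so I = 22.6/1455 Ω = 15.53 mA.
P = I²·R_top = (15.53 mA)² × 390 Ω = 94.1 mW.

P ≈ 94.1 mW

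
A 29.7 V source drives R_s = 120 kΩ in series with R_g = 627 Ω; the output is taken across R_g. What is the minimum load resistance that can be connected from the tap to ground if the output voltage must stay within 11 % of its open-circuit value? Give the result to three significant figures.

R_L(min) ≈ 5.05 kΩ

Output resistance R_th = R_s‖R_g = (120000 × 627)/120600 = 623.7 Ω.
The fractional drop is R_th/(R_th + R_L); requiring this ≤ 0.110 gives R_L ≥ R_th(1/0.110 − 1) = 623.7 × 8.091 = 5.05 kΩ.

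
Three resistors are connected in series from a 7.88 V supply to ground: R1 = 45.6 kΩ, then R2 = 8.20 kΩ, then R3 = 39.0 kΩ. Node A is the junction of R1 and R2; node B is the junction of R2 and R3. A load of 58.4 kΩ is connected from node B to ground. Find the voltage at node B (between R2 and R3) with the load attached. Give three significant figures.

At node B, R3 is in parallel with the load: R3‖R_L = 23.38 kΩ.
Below node A the resistance is R2 + (R3‖R_L) = 31.58 kΩ, so V_A = 7.88 × 31.58/77.18 = 3.225 V.
Then V_B = V_A × (R3‖R_L)/(R2 + R3‖R_L) = 3.225 × 23.38/31.58 = 2.39 V.

V ≈ 2.39 V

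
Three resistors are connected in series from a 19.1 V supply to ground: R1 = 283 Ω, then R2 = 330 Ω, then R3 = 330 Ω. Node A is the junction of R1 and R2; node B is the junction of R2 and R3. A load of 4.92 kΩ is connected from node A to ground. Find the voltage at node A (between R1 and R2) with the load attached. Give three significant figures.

V ≈ 12.9 V

Below node A the series string R2+R3 = 660.0 Ω sits in parallel with the 4920 Ω load: 581.9 Ω.
V_A = 19.1 × 581.9/(283 + 581.9) = 12.9 V.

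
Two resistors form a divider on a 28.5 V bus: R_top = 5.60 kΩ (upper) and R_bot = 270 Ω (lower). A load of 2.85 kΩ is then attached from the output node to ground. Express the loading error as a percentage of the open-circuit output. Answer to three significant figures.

The divider's output (Thévenin) resistance is R_top‖R_bot = 257.6 Ω.
Fractional drop under load = R_th/(R_th + R_L) = 257.6 / (257.6 + 2850) = 0.08289.
So the output falls by 8.29 %.

8.29 %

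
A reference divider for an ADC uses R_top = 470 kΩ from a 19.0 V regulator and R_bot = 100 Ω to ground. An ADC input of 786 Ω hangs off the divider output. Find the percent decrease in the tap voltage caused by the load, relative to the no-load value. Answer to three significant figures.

11.3 %

The divider's output (Thévenin) resistance is R_top‖R_bot = 99.98 Ω.
Fractional drop under load = R_th/(R_th + R_L) = 99.98 / (99.98 + 786) = 0.1128.
So the output falls by 11.3 %.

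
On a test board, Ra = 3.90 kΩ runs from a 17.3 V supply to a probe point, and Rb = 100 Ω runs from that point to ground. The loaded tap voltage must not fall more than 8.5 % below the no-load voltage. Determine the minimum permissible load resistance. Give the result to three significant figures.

R_L(min) ≈ 1.05 kΩ

Output resistance R_th = Ra‖Rb = (3900 × 100)/4000 = 97.50 Ω.
The fractional drop is R_th/(R_th + R_L); requiring this ≤ 0.0850 gives R_L ≥ R_th(1/0.0850 − 1) = 97.50 × 10.76 = 1.05 kΩ.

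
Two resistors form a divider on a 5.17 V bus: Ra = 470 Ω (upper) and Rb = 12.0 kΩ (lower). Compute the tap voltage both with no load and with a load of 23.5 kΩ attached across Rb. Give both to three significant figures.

Open-circuit: V = 5.17 × 12000/(470 + 12000) = 4.98 V.
With the load, Rb becomes Rb‖R_L = 7944 Ω, so V = 5.17 × 7944/8414 = 4.88 V.

Unloaded: 4.98 V; loaded: 4.88 V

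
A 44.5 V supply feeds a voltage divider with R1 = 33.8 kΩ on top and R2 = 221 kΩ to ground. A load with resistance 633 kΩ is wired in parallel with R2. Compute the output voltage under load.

V_out ≈ 36.9 V

The load sits in parallel with R2: R2‖R_L = (221 × 633) / (221 + 633) = 163.8 kΩ.
V_out = 44.5 × 163.8 / (33.8 + 163.8) = 44.5 × 163.8/197.6 = 36.9 V.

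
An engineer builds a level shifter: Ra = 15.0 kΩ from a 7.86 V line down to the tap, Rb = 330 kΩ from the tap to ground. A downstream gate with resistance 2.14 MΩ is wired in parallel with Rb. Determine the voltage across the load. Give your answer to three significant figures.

V_out ≈ 7.47 V

The load sits in parallel with Rb: Rb‖R_L = (330 × 2140) / (330 + 2140) = 285.9 kΩ.
V_out = 7.86 × 285.9 / (15.0 + 285.9) = 7.86 × 285.9/300.9 = 7.47 V.
(Unloaded it would have been 7.52 V.)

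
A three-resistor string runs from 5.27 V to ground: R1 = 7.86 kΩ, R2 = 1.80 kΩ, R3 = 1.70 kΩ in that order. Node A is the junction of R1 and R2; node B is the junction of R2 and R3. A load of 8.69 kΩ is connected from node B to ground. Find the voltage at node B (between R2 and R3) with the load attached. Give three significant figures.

V ≈ 0.676 V

At node B, R3 is in parallel with the load: R3‖R_L = 1.422 kΩ.
Below node A the resistance is R2 + (R3‖R_L) = 3.222 kΩ, so V_A = 5.27 × 3.222/11.08 = 1.532 V.
Then V_B = V_A × (R3‖R_L)/(R2 + R3‖R_L) = 1.532 × 1.422/3.222 = 0.676 V.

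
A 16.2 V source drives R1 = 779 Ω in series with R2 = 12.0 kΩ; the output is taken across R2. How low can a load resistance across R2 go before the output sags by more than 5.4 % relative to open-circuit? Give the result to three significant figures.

R_L(min) ≈ 12.8 kΩ

Output resistance R_th = R1‖R2 = (779 × 12000)/12780 = 731.5 Ω.
The fractional drop is R_th/(R_th + R_L); requiring this ≤ 0.0540 gives R_L ≥ R_th(1/0.0540 − 1) = 731.5 × 17.52 = 12.8 kΩ.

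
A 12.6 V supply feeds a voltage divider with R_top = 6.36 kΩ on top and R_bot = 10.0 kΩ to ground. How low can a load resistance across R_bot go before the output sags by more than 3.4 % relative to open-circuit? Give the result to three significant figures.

R_L(min) ≈ 110 kΩ

Output resistance R_th = R_top‖R_bot = (6.36 × 10.0)/16.36 = 3.888 kΩ.
The fractional drop is R_th/(R_th + R_L); requiring this ≤ 0.0340 gives R_L ≥ R_th(1/0.0340 − 1) = 3.888 × 28.41 = 110 kΩ.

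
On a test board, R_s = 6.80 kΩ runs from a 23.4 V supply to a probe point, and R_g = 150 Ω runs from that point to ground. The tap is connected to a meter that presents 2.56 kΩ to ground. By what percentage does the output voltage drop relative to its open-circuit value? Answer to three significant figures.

5.42 %

The divider's output (Thévenin) resistance is R_s‖R_g = 146.8 Ω.
Fractional drop under load = R_th/(R_th + R_L) = 146.8 / (146.8 + 2560) = 0.05422.
So the output falls by 5.42 %.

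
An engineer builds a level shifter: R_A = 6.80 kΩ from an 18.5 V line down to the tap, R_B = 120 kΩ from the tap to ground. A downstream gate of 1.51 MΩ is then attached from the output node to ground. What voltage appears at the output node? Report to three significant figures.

The load sits in parallel with R_B: R_B‖R_L = (120 × 1510) / (120 + 1510) = 111.2 kΩ.
V_out = 18.5 × 111.2 / (6.80 + 111.2) = 18.5 × 111.2/118.0 = 17.4 V.

V_out ≈ 17.4 V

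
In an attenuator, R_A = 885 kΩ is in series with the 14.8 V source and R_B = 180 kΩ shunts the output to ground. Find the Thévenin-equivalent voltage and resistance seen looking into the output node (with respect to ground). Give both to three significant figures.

V_th is the open-circuit tap voltage: 14.8 × 180/(885 + 180) = 2.50 V.
With the supply zeroed, R_A and R_B appear in parallel from the tap: R_th = R_A‖R_B = (885 × 180)/1065 = 150 kΩ.

V_th = 2.50 V, R_th = 150 kΩ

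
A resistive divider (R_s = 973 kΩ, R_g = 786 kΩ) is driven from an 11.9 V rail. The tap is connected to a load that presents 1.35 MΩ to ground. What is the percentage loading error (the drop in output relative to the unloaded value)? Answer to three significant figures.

24.4 %

The divider's output (Thévenin) resistance is R_s‖R_g = 434.8 kΩ.
Fractional drop under load = R_th/(R_th + R_L) = 434.8 / (434.8 + 1350) = 0.2436.
So the output falls by 24.4 %.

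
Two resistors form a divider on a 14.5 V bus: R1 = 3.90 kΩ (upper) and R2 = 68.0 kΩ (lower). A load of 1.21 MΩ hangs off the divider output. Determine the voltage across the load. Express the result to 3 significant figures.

V_out ≈ 13.7 V

The load sits in parallel with R2: R2‖R_L = (68.0 × 1210) / (68.0 + 1210) = 64.38 kΩ.
V_out = 14.5 × 64.38 / (3.90 + 64.38) = 14.5 × 64.38/68.28 = 13.7 V.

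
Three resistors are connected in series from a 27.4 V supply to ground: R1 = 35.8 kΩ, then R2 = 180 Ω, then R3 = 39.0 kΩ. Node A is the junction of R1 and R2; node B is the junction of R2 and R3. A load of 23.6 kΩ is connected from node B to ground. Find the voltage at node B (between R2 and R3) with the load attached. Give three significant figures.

At node B, R3 is in parallel with the load: R3‖R_L = 14700 Ω.
Below node A the resistance is R2 + (R3‖R_L) = 14880 Ω, so V_A = 27.4 × 14880/50680 = 8.046 V.
Then V_B = V_A × (R3‖R_L)/(R2 + R3‖R_L) = 8.046 × 14700/14880 = 7.95 V.

V ≈ 7.95 V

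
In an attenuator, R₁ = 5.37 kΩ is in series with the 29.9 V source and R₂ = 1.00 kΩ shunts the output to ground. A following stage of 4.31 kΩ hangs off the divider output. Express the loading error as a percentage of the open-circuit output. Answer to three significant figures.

16.4 %

The divider's output (Thévenin) resistance is R₁‖R₂ = 0.8430 kΩ.
Fractional drop under load = R_th/(R_th + R_L) = 0.8430 / (0.8430 + 4.31) = 0.1636.
So the output falls by 16.4 %.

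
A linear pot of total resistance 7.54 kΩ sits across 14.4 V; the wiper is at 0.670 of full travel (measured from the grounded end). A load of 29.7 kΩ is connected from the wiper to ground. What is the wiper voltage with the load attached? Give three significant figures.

V ≈ 9.14 V

The wiper splits the pot into (1−α)R = 2.488 kΩ above and αR = 5.052 kΩ below.
Lower section ‖ load = 4.317 kΩ.
V_wiper = 14.4 × 4.317/(2.488 + 4.317) = 9.14 V.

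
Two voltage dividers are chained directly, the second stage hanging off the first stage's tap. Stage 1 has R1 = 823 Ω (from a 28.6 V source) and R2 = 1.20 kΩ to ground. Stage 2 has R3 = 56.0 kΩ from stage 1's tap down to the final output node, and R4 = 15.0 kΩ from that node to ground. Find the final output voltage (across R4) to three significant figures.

Stage 2 presents R3+R4 = 71000 Ω as a load on stage 1's tap.
Stage 1's lower leg becomes R2‖(R3+R4) = 1180 Ω, so V_mid = 28.6 × 1180/2003 = 16.85 V.
Stage 2 is itself unloaded: V_out = V_mid × R4/(R3+R4) = 16.85 × 15000/71000 = 3.56 V.

V_out ≈ 3.56 V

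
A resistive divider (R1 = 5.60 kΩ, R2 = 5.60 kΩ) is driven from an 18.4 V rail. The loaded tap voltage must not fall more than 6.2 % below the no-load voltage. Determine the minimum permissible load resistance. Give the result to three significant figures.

R_L(min) ≈ 42.4 kΩ

Output resistance R_th = R1‖R2 = (5.60 × 5.60)/11.20 = 2.800 kΩ.
The fractional drop is R_th/(R_th + R_L); requiring this ≤ 0.0620 gives R_L ≥ R_th(1/0.0620 − 1) = 2.800 × 15.13 = 42.4 kΩ.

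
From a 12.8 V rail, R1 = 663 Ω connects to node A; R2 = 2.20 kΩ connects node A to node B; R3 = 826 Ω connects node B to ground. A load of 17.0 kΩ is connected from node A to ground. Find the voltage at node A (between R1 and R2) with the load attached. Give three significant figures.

Below node A the series string R2+R3 = 3026 Ω sits in parallel with the 17000 Ω load: 2569 Ω.
V_A = 12.8 × 2569/(663 + 2569) = 10.2 V.

V ≈ 10.2 V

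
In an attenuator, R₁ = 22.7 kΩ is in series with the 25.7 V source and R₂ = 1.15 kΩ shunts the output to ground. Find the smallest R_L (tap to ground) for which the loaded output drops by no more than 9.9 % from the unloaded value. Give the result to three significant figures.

Output resistance R_th = R₁‖R₂ = (22.7 × 1.15)/23.85 = 1.095 kΩ.
The fractional drop is R_th/(R_th + R_L); requiring this ≤ 0.0990 gives R_L ≥ R_th(1/0.0990 − 1) = 1.095 × 9.101 = 9.96 kΩ.

R_L(min) ≈ 9.96 kΩ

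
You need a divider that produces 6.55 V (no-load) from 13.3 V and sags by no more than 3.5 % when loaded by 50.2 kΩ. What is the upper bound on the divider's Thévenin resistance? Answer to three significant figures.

R_th ≤ 1.82 kΩ

Loading drop = R_th/(R_th + R_L) ≤ 0.0350, so R_th ≤ R_L · ε/(1−ε) = 50.2 kΩ × 0.0350/0.9650 = 1.82 kΩ.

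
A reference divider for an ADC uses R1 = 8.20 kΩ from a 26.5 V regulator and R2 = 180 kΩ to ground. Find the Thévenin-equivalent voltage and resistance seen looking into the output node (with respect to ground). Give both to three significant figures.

V_th is the open-circuit tap voltage: 26.5 × 180/(8.20 + 180) = 25.3 V.
With the supply zeroed, R1 and R2 appear in parallel from the tap: R_th = R1‖R2 = (8.20 × 180)/188.2 = 7.84 kΩ.

V_th = 25.3 V, R_th = 7.84 kΩ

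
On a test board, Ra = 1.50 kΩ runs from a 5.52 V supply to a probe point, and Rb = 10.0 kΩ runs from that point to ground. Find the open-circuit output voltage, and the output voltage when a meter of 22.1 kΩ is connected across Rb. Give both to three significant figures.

Open-circuit: V = 5.52 × 10.0/(1.50 + 10.0) = 4.80 V.
With the load, Rb becomes Rb‖R_L = 6.885 kΩ, so V = 5.52 × 6.885/8.385 = 4.53 V.

Unloaded: 4.80 V; loaded: 4.53 V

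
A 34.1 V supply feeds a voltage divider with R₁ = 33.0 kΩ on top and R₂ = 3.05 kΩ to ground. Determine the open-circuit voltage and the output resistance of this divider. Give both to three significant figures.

V_th = 2.89 V, R_th = 2.79 kΩ

V_th is the open-circuit tap voltage: 34.1 × 3.05/(33.0 + 3.05) = 2.89 V.
With the supply zeroed, R₁ and R₂ appear in parallel from the tap: R_th = R₁‖R₂ = (33.0 × 3.05)/36.05 = 2.79 kΩ.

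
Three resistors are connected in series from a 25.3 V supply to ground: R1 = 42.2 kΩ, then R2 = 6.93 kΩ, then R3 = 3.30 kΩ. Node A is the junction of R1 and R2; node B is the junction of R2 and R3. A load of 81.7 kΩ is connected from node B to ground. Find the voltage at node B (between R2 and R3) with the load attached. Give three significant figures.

V ≈ 1.53 V

At node B, R3 is in parallel with the load: R3‖R_L = 3.172 kΩ.
Below node A the resistance is R2 + (R3‖R_L) = 10.10 kΩ, so V_A = 25.3 × 10.10/52.30 = 4.887 V.
Then V_B = V_A × (R3‖R_L)/(R2 + R3‖R_L) = 4.887 × 3.172/10.10 = 1.53 V.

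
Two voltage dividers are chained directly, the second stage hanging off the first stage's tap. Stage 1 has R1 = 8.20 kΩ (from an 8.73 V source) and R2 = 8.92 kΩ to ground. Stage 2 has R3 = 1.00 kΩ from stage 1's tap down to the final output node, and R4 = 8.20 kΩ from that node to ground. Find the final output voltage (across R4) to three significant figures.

Stage 2 presents R3+R4 = 9.200 kΩ as a load on stage 1's tap.
Stage 1's lower leg becomes R2‖(R3+R4) = 4.529 kΩ, so V_mid = 8.73 × 4.529/12.73 = 3.106 V.
Stage 2 is itself unloaded: V_out = V_mid × R4/(R3+R4) = 3.106 × 8.20/9.200 = 2.77 V.

V_out ≈ 2.77 V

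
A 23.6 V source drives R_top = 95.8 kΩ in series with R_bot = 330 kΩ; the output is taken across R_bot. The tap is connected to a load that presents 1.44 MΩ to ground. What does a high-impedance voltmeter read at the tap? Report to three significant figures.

V_out ≈ 17.4 V

The load sits in parallel with R_bot: R_bot‖R_L = (330 × 1440) / (330 + 1440) = 268.5 kΩ.
V_out = 23.6 × 268.5 / (95.8 + 268.5) = 23.6 × 268.5/364.3 = 17.4 V.
(Unloaded it would have been 18.3 V.)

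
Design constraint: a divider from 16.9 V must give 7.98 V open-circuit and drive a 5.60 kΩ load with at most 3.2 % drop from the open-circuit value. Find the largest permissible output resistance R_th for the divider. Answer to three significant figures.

Loading drop = R_th/(R_th + R_L) ≤ 0.0320, so R_th ≤ R_L · ε/(1−ε) = 5.60 kΩ × 0.0320/0.9680 = 185 Ω.
(Any R1, R2 with R2/(R1+R2) = 0.472 and R1‖R2 ≤ 185 Ω will meet the spec.)

R_th ≤ 185 Ω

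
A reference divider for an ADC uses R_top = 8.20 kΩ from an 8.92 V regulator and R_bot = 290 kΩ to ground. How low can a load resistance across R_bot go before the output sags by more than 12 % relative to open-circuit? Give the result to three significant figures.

Output resistance R_th = R_top‖R_bot = (8.20 × 290)/298.2 = 7.975 kΩ.
The fractional drop is R_th/(R_th + R_L); requiring this ≤ 0.120 gives R_L ≥ R_th(1/0.120 − 1) = 7.975 × 7.333 = 58.5 kΩ.

R_L(min) ≈ 58.5 kΩ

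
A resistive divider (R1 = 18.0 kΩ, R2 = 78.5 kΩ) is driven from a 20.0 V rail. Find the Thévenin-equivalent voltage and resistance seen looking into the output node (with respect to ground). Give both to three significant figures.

V_th = 16.3 V, R_th = 14.6 kΩ

V_th is the open-circuit tap voltage: 20.0 × 78.5/(18.0 + 78.5) = 16.3 V.
With the supply zeroed, R1 and R2 appear in parallel from the tap: R_th = R1‖R2 = (18.0 × 78.5)/96.50 = 14.6 kΩ.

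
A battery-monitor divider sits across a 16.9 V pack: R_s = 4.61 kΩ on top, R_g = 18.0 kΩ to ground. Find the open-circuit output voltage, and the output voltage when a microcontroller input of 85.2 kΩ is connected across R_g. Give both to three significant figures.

Open-circuit: V = 16.9 × 18.0/(4.61 + 18.0) = 13.5 V.
With the load, R_g becomes R_g‖R_L = 14.86 kΩ, so V = 16.9 × 14.86/19.47 = 12.9 V.

Unloaded: 13.5 V; loaded: 12.9 V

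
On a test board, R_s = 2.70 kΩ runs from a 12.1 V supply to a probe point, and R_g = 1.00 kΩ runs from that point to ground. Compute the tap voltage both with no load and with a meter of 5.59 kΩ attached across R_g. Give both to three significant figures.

Unloaded: 3.27 V; loaded: 2.89 V

Open-circuit: V = 12.1 × 1.00/(2.70 + 1.00) = 3.27 V.
With the load, R_g becomes R_g‖R_L = 0.8483 kΩ, so V = 12.1 × 0.8483/3.548 = 2.89 V.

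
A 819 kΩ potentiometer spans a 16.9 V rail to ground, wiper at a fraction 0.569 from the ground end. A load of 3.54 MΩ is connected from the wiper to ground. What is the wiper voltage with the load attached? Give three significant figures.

V ≈ 9.10 V

The wiper splits the pot into (1−α)R = 353.0 kΩ above and αR = 466.0 kΩ below.
Lower section ‖ load = 411.8 kΩ.
V_wiper = 16.9 × 411.8/(353.0 + 411.8) = 9.10 V.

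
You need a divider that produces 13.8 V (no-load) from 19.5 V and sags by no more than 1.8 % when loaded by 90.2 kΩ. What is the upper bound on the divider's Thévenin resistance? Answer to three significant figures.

Loading drop = R_th/(R_th + R_L) ≤ 0.0180, so R_th ≤ R_L · ε/(1−ε) = 90.2 kΩ × 0.0180/0.9820 = 1.65 kΩ.

R_th ≤ 1.65 kΩ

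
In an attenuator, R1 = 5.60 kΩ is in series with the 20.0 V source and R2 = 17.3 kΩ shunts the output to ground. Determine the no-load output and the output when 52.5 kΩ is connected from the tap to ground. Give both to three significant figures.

Unloaded: 15.1 V; loaded: 14.0 V

Open-circuit: V = 20.0 × 17.3/(5.60 + 17.3) = 15.1 V.
With the load, R2 becomes R2‖R_L = 13.01 kΩ, so V = 20.0 × 13.01/18.61 = 14.0 V.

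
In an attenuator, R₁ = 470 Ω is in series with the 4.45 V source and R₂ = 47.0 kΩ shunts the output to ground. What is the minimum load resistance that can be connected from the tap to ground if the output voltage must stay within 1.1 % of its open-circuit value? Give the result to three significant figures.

R_L(min) ≈ 41.8 kΩ

Output resistance R_th = R₁‖R₂ = (470 × 47000)/47470 = 465.3 Ω.
The fractional drop is R_th/(R_th + R_L); requiring this ≤ 0.0110 gives R_L ≥ R_th(1/0.0110 − 1) = 465.3 × 89.91 = 41.8 kΩ.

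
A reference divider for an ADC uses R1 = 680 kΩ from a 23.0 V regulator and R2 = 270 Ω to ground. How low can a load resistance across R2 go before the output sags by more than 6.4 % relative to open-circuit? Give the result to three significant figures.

R_L(min) ≈ 3.95 kΩ

Output resistance R_th = R1‖R2 = (680000 × 270)/680300 = 269.9 Ω.
The fractional drop is R_th/(R_th + R_L); requiring this ≤ 0.0640 gives R_L ≥ R_th(1/0.0640 − 1) = 269.9 × 14.62 = 3.95 kΩ.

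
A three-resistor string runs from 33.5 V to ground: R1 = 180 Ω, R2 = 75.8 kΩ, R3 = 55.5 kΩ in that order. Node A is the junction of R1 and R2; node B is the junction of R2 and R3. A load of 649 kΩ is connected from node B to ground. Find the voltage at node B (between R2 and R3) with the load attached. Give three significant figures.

V ≈ 13.5 V

At node B, R3 is in parallel with the load: R3‖R_L = 51130 Ω.
Below node A the resistance is R2 + (R3‖R_L) = 126900 Ω, so V_A = 33.5 × 126900/127100 = 33.45 V.
Then V_B = V_A × (R3‖R_L)/(R2 + R3‖R_L) = 33.45 × 51130/126900 = 13.5 V.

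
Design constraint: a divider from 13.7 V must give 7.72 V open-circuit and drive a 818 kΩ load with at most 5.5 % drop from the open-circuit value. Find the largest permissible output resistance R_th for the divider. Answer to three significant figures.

R_th ≤ 47.6 kΩ

Loading drop = R_th/(R_th + R_L) ≤ 0.0550, so R_th ≤ R_L · ε/(1−ε) = 818 kΩ × 0.0550/0.9450 = 47.6 kΩ.
(Any R1, R2 with R2/(R1+R2) = 0.564 and R1‖R2 ≤ 47.6 kΩ will meet the spec.)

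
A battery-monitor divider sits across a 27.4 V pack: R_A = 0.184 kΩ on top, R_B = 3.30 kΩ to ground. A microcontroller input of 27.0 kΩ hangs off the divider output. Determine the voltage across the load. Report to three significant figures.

The load sits in parallel with R_B: R_B‖R_L = (3300 × 27000) / (3300 + 27000) = 2941 Ω.
V_out = 27.4 × 2941 / (184 + 2941) = 27.4 × 2941/3125 = 25.8 V.

V_out ≈ 25.8 V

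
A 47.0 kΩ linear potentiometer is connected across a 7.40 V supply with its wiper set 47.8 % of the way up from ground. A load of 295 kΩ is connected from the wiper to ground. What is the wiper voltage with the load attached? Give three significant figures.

The wiper splits the pot into (1−α)R = 24.53 kΩ above and αR = 22.47 kΩ below.
Lower section ‖ load = 20.88 kΩ.
V_wiper = 7.40 × 20.88/(24.53 + 20.88) = 3.40 V.

V ≈ 3.40 V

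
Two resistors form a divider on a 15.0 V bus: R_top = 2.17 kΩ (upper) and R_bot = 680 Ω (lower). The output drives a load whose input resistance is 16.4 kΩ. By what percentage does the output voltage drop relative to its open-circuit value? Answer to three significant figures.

The divider's output (Thévenin) resistance is R_top‖R_bot = 517.8 Ω.
Fractional drop under load = R_th/(R_th + R_L) = 517.8 / (517.8 + 16400) = 0.03060.
So the output falls by 3.06 %.

3.06 %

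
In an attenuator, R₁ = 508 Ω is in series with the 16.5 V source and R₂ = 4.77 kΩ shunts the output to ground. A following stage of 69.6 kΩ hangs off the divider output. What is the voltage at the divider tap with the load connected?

V_out ≈ 14.8 V

The load sits in parallel with R₂: R₂‖R_L = (4770 × 69600) / (4770 + 69600) = 4464 Ω.
V_out = 16.5 × 4464 / (508 + 4464) = 16.5 × 4464/4972 = 14.8 V.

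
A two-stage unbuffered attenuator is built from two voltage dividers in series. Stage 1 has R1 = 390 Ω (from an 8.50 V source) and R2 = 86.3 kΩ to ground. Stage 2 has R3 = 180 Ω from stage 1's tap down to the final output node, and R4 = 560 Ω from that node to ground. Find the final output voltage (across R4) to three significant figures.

Stage 2 presents R3+R4 = 740.0 Ω as a load on stage 1's tap.
Stage 1's lower leg becomes R2‖(R3+R4) = 733.7 Ω, so V_mid = 8.50 × 733.7/1124 = 5.550 V.
Stage 2 is itself unloaded: V_out = V_mid × R4/(R3+R4) = 5.550 × 560/740.0 = 4.20 V.

V_out ≈ 4.20 V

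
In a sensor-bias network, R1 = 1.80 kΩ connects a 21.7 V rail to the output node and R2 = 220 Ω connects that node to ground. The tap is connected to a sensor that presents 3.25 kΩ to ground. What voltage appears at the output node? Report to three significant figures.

The load sits in parallel with R2: R2‖R_L = (220 × 3250) / (220 + 3250) = 206.1 Ω.
V_out = 21.7 × 206.1 / (1800 + 206.1) = 21.7 × 206.1/2006 = 2.23 V.

V_out ≈ 2.23 V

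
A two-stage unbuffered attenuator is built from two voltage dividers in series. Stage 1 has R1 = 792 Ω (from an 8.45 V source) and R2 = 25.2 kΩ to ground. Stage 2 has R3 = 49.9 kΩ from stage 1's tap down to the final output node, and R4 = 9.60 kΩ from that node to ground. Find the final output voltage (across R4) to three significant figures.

V_out ≈ 1.30 V

Stage 2 presents R3+R4 = 59500 Ω as a load on stage 1's tap.
Stage 1's lower leg becomes R2‖(R3+R4) = 17700 Ω, so V_mid = 8.45 × 17700/18490 = 8.088 V.
Stage 2 is itself unloaded: V_out = V_mid × R4/(R3+R4) = 8.088 × 9600/59500 = 1.30 V.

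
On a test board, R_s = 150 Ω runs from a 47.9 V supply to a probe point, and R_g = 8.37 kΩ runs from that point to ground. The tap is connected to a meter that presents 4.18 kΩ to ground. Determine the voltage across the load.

V_out ≈ 45.5 V

The load sits in parallel with R_g: R_g‖R_L = (8370 × 4180) / (8370 + 4180) = 2788 Ω.
V_out = 47.9 × 2788 / (150 + 2788) = 47.9 × 2788/2938 = 45.5 V.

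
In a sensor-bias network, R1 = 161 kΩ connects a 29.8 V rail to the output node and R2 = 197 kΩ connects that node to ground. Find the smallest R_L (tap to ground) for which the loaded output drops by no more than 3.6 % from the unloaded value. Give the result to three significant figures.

Output resistance R_th = R1‖R2 = (161 × 197)/358.0 = 88.59 kΩ.
The fractional drop is R_th/(R_th + R_L); requiring this ≤ 0.0360 gives R_L ≥ R_th(1/0.0360 − 1) = 88.59 × 26.78 = 2.37 MΩ.

R_L(min) ≈ 2.37 MΩ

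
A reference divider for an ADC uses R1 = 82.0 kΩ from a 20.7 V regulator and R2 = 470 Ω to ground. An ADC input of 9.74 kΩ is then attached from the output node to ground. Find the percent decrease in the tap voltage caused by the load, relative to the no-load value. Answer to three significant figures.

The divider's output (Thévenin) resistance is R1‖R2 = 467.3 Ω.
Fractional drop under load = R_th/(R_th + R_L) = 467.3 / (467.3 + 9740) = 0.04578.
So the output falls by 4.58 %.

4.58 %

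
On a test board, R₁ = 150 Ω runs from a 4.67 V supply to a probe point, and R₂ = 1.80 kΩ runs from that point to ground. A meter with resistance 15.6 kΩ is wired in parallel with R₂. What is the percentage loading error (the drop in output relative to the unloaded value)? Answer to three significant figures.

The divider's output (Thévenin) resistance is R₁‖R₂ = 138.5 Ω.
Fractional drop under load = R_th/(R_th + R_L) = 138.5 / (138.5 + 15600) = 0.008798.
So the output falls by 0.880 %.

0.880 %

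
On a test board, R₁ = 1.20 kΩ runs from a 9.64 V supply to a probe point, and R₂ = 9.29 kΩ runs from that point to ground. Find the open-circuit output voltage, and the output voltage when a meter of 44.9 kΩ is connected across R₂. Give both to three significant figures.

Unloaded: 8.54 V; loaded: 8.34 V

Open-circuit: V = 9.64 × 9.29/(1.20 + 9.29) = 8.54 V.
With the load, R₂ becomes R₂‖R_L = 7.697 kΩ, so V = 9.64 × 7.697/8.897 = 8.34 V.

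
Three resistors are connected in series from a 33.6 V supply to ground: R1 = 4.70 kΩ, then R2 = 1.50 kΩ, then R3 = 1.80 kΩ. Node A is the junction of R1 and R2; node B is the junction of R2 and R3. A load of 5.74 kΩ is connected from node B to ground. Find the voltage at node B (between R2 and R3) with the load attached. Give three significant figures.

V ≈ 6.08 V

At node B, R3 is in parallel with the load: R3‖R_L = 1.370 kΩ.
Below node A the resistance is R2 + (R3‖R_L) = 2.870 kΩ, so V_A = 33.6 × 2.870/7.570 = 12.74 V.
Then V_B = V_A × (R3‖R_L)/(R2 + R3‖R_L) = 12.74 × 1.370/2.870 = 6.08 V.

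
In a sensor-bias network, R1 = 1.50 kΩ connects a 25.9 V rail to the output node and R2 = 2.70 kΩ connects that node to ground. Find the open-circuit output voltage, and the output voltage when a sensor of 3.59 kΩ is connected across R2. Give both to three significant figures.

Unloaded: 16.6 V; loaded: 13.1 V

Open-circuit: V = 25.9 × 2.70/(1.50 + 2.70) = 16.6 V.
With the load, R2 becomes R2‖R_L = 1.541 kΩ, so V = 25.9 × 1.541/3.041 = 13.1 V.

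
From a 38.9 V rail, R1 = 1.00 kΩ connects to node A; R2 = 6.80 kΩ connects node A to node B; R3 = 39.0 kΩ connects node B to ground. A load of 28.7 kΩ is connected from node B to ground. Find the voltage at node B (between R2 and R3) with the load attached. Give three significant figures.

At node B, R3 is in parallel with the load: R3‖R_L = 16.53 kΩ.
Below node A the resistance is R2 + (R3‖R_L) = 23.33 kΩ, so V_A = 38.9 × 23.33/24.33 = 37.30 V.
Then V_B = V_A × (R3‖R_L)/(R2 + R3‖R_L) = 37.30 × 16.53/23.33 = 26.4 V.

V ≈ 26.4 V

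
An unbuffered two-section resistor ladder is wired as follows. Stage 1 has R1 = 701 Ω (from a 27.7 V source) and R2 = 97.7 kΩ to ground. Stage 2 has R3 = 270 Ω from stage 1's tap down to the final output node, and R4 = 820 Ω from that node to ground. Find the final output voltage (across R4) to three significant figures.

Stage 2 presents R3+R4 = 1090 Ω as a load on stage 1's tap.
Stage 1's lower leg becomes R2‖(R3+R4) = 1078 Ω, so V_mid = 27.7 × 1078/1779 = 16.78 V.
Stage 2 is itself unloaded: V_out = V_mid × R4/(R3+R4) = 16.78 × 820/1090 = 12.6 V.

V_out ≈ 12.6 V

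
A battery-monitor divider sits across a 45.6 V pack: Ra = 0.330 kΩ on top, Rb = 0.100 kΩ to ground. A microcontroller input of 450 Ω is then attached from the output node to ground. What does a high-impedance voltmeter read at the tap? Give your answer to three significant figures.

The load sits in parallel with Rb: Rb‖R_L = (100 × 450) / (100 + 450) = 81.82 Ω.
V_out = 45.6 × 81.82 / (330 + 81.82) = 45.6 × 81.82/411.8 = 9.06 V.

V_out ≈ 9.06 V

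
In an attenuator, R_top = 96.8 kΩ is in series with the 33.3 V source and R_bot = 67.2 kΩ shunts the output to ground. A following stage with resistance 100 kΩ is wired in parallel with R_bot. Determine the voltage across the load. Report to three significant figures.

The load sits in parallel with R_bot: R_bot‖R_L = (67.2 × 100) / (67.2 + 100) = 40.19 kΩ.
V_out = 33.3 × 40.19 / (96.8 + 40.19) = 33.3 × 40.19/137.0 = 9.77 V.
(Unloaded it would have been 13.6 V.)

V_out ≈ 9.77 V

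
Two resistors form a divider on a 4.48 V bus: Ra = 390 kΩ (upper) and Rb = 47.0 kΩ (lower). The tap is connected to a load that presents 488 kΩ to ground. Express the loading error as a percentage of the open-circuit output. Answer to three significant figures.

7.91 %

The divider's output (Thévenin) resistance is Ra‖Rb = 41.95 kΩ.
Fractional drop under load = R_th/(R_th + R_L) = 41.95 / (41.95 + 488) = 0.07915.
So the output falls by 7.91 %.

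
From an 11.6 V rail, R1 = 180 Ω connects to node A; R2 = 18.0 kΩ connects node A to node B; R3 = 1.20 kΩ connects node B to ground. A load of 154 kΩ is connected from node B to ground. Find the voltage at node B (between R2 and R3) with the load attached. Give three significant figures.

At node B, R3 is in parallel with the load: R3‖R_L = 1191 Ω.
Below node A the resistance is R2 + (R3‖R_L) = 19190 Ω, so V_A = 11.6 × 19190/19370 = 11.49 V.
Then V_B = V_A × (R3‖R_L)/(R2 + R3‖R_L) = 11.49 × 1191/19190 = 0.713 V.

V ≈ 0.713 V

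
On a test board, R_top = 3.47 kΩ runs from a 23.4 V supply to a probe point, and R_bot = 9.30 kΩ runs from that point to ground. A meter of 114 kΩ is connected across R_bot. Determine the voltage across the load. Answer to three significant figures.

V_out ≈ 16.7 V

The load sits in parallel with R_bot: R_bot‖R_L = (9.30 × 114) / (9.30 + 114) = 8.599 kΩ.
V_out = 23.4 × 8.599 / (3.47 + 8.599) = 23.4 × 8.599/12.07 = 16.7 V.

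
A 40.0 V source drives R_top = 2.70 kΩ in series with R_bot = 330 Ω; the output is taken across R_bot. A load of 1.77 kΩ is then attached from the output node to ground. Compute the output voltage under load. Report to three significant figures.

V_out ≈ 3.74 V

The load sits in parallel with R_bot: R_bot‖R_L = (330 × 1770) / (330 + 1770) = 278.1 Ω.
V_out = 40.0 × 278.1 / (2700 + 278.1) = 40.0 × 278.1/2978 = 3.74 V.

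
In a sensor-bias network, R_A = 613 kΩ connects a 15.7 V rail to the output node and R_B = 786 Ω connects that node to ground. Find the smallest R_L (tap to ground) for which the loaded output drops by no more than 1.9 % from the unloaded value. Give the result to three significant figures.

R_L(min) ≈ 40.5 kΩ

Output resistance R_th = R_A‖R_B = (613000 × 786)/613800 = 785.0 Ω.
The fractional drop is R_th/(R_th + R_L); requiring this ≤ 0.0190 gives R_L ≥ R_th(1/0.0190 − 1) = 785.0 × 51.63 = 40.5 kΩ.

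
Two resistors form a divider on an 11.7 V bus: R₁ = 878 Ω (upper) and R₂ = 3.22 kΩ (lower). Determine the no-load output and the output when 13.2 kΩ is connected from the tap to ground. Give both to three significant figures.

Unloaded: 9.19 V; loaded: 8.74 V

Open-circuit: V = 11.7 × 3220/(878 + 3220) = 9.19 V.
With the load, R₂ becomes R₂‖R_L = 2589 Ω, so V = 11.7 × 2589/3467 = 8.74 V.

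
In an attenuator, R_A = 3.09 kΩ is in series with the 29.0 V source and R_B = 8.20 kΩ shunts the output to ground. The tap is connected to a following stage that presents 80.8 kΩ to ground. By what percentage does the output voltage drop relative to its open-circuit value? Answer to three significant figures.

The divider's output (Thévenin) resistance is R_A‖R_B = 2.244 kΩ.
Fractional drop under load = R_th/(R_th + R_L) = 2.244 / (2.244 + 80.8) = 0.02703.
So the output falls by 2.70 %.

2.70 %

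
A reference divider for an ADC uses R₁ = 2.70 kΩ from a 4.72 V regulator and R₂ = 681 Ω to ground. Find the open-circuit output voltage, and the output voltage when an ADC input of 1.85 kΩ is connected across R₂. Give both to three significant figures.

Unloaded: 0.951 V; loaded: 0.735 V

Open-circuit: V = 4.72 × 681/(2700 + 681) = 0.951 V.
With the load, R₂ becomes R₂‖R_L = 497.8 Ω, so V = 4.72 × 497.8/3198 = 0.735 V.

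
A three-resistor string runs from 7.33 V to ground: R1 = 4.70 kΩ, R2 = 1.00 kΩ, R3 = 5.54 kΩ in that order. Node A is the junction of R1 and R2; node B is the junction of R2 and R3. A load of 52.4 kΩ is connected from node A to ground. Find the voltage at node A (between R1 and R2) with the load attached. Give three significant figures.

V ≈ 4.05 V

Below node A the series string R2+R3 = 6.540 kΩ sits in parallel with the 52.4 kΩ load: 5.814 kΩ.
V_A = 7.33 × 5.814/(4.70 + 5.814) = 4.05 V.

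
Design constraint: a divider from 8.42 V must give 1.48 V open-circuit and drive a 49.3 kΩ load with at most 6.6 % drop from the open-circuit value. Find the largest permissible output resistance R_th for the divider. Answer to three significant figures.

Loading drop = R_th/(R_th + R_L) ≤ 0.0660, so R_th ≤ R_L · ε/(1−ε) = 49.3 kΩ × 0.0660/0.9340 = 3.48 kΩ.
(Any R1, R2 with R2/(R1+R2) = 0.176 and R1‖R2 ≤ 3.48 kΩ will meet the spec.)

R_th ≤ 3.48 kΩ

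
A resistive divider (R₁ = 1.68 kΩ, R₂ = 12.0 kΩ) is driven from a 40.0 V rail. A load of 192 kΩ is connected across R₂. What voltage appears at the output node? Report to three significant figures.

V_out ≈ 34.8 V

The load sits in parallel with R₂: R₂‖R_L = (12.0 × 192) / (12.0 + 192) = 11.29 kΩ.
V_out = 40.0 × 11.29 / (1.68 + 11.29) = 40.0 × 11.29/12.97 = 34.8 V.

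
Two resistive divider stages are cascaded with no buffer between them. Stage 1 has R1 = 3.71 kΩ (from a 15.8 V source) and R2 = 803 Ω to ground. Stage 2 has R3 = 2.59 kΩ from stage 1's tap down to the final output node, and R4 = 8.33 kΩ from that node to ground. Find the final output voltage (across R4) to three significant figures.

V_out ≈ 2.02 V

Stage 2 presents R3+R4 = 10920 Ω as a load on stage 1's tap.
Stage 1's lower leg becomes R2‖(R3+R4) = 748.0 Ω, so V_mid = 15.8 × 748.0/4458 = 2.651 V.
Stage 2 is itself unloaded: V_out = V_mid × R4/(R3+R4) = 2.651 × 8330/10920 = 2.02 V.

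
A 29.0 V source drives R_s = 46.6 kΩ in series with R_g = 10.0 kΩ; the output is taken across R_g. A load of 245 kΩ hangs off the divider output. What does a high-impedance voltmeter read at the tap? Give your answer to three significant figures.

V_out ≈ 4.96 V

The load sits in parallel with R_g: R_g‖R_L = (10.0 × 245) / (10.0 + 245) = 9.608 kΩ.
V_out = 29.0 × 9.608 / (46.6 + 9.608) = 29.0 × 9.608/56.21 = 4.96 V.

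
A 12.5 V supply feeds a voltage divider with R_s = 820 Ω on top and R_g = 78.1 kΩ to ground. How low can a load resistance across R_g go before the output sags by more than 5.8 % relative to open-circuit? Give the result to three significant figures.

R_L(min) ≈ 13.2 kΩ

Output resistance R_th = R_s‖R_g = (820 × 78100)/78920 = 811.5 Ω.
The fractional drop is R_th/(R_th + R_L); requiring this ≤ 0.0580 gives R_L ≥ R_th(1/0.0580 − 1) = 811.5 × 16.24 = 13.2 kΩ.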